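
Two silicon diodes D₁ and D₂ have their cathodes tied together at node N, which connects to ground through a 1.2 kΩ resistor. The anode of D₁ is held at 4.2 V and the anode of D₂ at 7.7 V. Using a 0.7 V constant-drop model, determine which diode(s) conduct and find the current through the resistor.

Only D₂ conducts; I_R ≈ 5.8 mA

Assume both conduct. Then node N would need to be at both 4.2−0.7 = 3.5 V and 7.7−0.7 = 7 V, which is impossible.
Assume only D₂ conducts: V_N = 7.7 − 0.7 = 7 V, so I_R = 7/1.2 = 5.83 mA.
Check D₁: its anode-to-cathode voltage is 4.2 − 7 = -2.8 V < 0.7 V, so it is off. The assumption is consistent.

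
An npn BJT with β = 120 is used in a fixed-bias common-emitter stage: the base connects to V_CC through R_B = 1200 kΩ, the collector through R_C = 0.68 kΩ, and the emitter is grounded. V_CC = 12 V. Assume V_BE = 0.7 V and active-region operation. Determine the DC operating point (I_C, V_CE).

Base loop: V_CC = I_B·R_B + V_BE, so I_B = (12 − 0.7)/1200 kΩ = 0.00942 mA.
In the active region I_C = β·I_B = 120 × 0.00942 = 1.13 mA.
Collector loop: V_CE = V_CC − I_C·R_C = 12 − 1.13×0.68 = 11.2 V.
Since V_CE = 11.2 V > V_CE(sat) ≈ 0.2 V, the transistor is in the active region as assumed.

I_C ≈ 1.1 mA, V_CE ≈ 11 V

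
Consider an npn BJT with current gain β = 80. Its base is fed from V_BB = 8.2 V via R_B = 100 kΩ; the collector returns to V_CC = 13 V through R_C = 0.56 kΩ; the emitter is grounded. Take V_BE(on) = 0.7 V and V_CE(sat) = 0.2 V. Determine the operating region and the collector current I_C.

active; I_C ≈ 6 mA

Assume active. Base-emitter loop: I_B = (V_BB − V_BE)/R_B = (8.2 − 0.7)/100 = 0.075 mA.
I_C = β·I_B = 80×0.075 = 6 mA.
V_CE = V_CC − I_C·R_C = 13 − 6×0.56 = 9.64 V > V_CE(sat), so the active-region assumption holds.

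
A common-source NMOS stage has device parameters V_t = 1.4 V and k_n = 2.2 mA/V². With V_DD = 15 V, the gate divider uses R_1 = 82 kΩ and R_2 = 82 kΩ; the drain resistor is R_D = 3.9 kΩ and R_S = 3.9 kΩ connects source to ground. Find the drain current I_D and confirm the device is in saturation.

I_D ≈ 1.3 mA

V_G = V_DD·R_2/(R_1+R_2) = 15×82/164 = 7.5 V.
Assume saturation: I_D = (k_n/2)(V_GS − V_t)² with V_GS = V_G − I_D·R_S = 7.5 − 3.9·I_D.
Substituting gives 16.7·I_D² − 53.3·I_D + 40.9 = 0, with roots I_D = 1.29 or 1.9 mA.
The root I_D = 1.9 mA gives V_GS = 0.0853 V ≤ V_t, so take I_D = 1.29 mA.
Then V_GS = 2.48 V and V_DS = V_DD − I_D(R_D+R_S) = 15 − 1.29×7.8 = 4.96 V.
Saturation requires V_DS ≥ V_GS − V_t = 1.08 V; 4.96 ≥ 1.08 ✓.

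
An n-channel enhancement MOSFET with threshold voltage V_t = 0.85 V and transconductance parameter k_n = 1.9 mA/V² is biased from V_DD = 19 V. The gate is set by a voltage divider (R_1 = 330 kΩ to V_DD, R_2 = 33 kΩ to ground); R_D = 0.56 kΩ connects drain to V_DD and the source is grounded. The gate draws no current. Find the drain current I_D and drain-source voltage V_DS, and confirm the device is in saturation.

I_D ≈ 0.73 mA, V_DS ≈ 19 V

V_G = V_DD·R_2/(R_1+R_2) = 19×33/363 = 1.73 V. With the source grounded, V_GS = V_G = 1.73 V.
Assume saturation: I_D = (k_n/2)(V_GS − V_t)² = (1.9/2)×(1.73 − 0.85)² = 0.95×0.877² = 0.731 mA.
V_DS = V_DD − I_D·R_D = 19 − 0.731×0.56 = 18.6 V.
Saturation requires V_DS ≥ V_GS − V_t = 0.877 V; 18.6 ≥ 0.877 ✓.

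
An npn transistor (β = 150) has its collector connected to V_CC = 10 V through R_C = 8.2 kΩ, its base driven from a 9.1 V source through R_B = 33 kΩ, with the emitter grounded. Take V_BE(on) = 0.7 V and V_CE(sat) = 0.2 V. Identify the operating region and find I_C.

Assume active: I_B = (9.1 − 0.7)/33 = 0.255 mA, giving I_C = β·I_B = 38.2 mA.
But then V_CE = 10 − 38.2×8.2 = -303 V < V_CE(sat) = 0.2 V — impossible in the active region.
So the transistor is saturated. With V_CE = 0.2 V, I_C = (V_CC − 0.2)/R_C = 9.8/8.2 = 1.2 mA.
Check: β·I_B = 38.2 mA > I_C = 1.2 mA, confirming saturation.

saturation; I_C ≈ 1.2 mA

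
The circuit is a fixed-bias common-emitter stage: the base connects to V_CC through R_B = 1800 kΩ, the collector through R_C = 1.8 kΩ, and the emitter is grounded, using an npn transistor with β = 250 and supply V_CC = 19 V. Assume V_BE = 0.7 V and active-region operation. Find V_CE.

V_CE ≈ 14 V

Base loop: V_CC = I_B·R_B + V_BE, so I_B = (19 − 0.7)/1800 kΩ = 0.0102 mA.
In the active region I_C = β·I_B = 250 × 0.0102 = 2.54 mA.
Collector loop: V_CE = V_CC − I_C·R_C = 19 − 2.54×1.8 = 14.4 V.
Since V_CE = 14.4 V > V_CE(sat) ≈ 0.2 V, the transistor is in the active region as assumed.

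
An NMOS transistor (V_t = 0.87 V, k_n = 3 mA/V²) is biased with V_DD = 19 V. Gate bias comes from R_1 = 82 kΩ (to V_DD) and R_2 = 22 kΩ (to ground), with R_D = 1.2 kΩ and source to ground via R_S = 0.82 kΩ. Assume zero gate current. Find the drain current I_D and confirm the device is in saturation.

V_G = V_DD·R_2/(R_1+R_2) = 19×22/104 = 4.02 V.
Assume saturation: I_D = (k_n/2)(V_GS − V_t)² with V_GS = V_G − I_D·R_S = 4.02 − 0.82·I_D.
Substituting gives 1.01·I_D² − 8.75·I_D + 14.9 = 0, with roots I_D = 2.32 or 6.35 mA.
The root I_D = 6.35 mA gives V_GS = -1.19 V ≤ V_t, so take I_D = 2.32 mA.
Then V_GS = 2.11 V and V_DS = V_DD − I_D(R_D+R_S) = 19 − 2.32×2.02 = 14.3 V.
Saturation requires V_DS ≥ V_GS − V_t = 1.24 V; 14.3 ≥ 1.24 ✓.

I_D ≈ 2.3 mA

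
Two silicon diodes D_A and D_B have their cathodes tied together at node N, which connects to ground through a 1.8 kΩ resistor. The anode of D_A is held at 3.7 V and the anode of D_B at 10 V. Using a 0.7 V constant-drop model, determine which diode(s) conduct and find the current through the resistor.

Assume both conduct. Then node N would need to be at both 3.7−0.7 = 3 V and 10−0.7 = 9.3 V, which is impossible.
Assume only D_B conducts: V_N = 10 − 0.7 = 9.3 V, so I_R = 9.3/1.8 = 5.17 mA.
Check D_A: its anode-to-cathode voltage is 3.7 − 9.3 = -5.6 V < 0.7 V, so it is off. The assumption is consistent.

Only D_B conducts; I_R ≈ 5.2 mA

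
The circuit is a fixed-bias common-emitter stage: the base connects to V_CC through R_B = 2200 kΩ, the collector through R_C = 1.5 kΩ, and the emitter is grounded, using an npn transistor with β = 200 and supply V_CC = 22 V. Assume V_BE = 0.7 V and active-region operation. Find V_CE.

V_CE ≈ 19 V

Base loop: V_CC = I_B·R_B + V_BE, so I_B = (22 − 0.7)/2200 kΩ = 0.00968 mA.
In the active region I_C = β·I_B = 200 × 0.00968 = 1.94 mA.
Collector loop: V_CE = V_CC − I_C·R_C = 22 − 1.94×1.5 = 19.1 V.
Since V_CE = 19.1 V > V_CE(sat) ≈ 0.2 V, the transistor is in the active region as assumed.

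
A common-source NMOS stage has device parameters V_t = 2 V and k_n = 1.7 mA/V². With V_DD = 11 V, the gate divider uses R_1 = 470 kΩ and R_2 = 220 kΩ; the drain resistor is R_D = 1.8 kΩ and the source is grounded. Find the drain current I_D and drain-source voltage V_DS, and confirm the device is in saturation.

I_D ≈ 1.9 mA, V_DS ≈ 7.5 V

V_G = V_DD·R_2/(R_1+R_2) = 11×220/690 = 3.51 V. With the source grounded, V_GS = V_G = 3.51 V.
Assume saturation: I_D = (k_n/2)(V_GS − V_t)² = (1.7/2)×(3.51 − 2)² = 0.85×1.51² = 1.93 mA.
V_DS = V_DD − I_D·R_D = 11 − 1.93×1.8 = 7.52 V.
Saturation requires V_DS ≥ V_GS − V_t = 1.51 V; 7.52 ≥ 1.51 ✓.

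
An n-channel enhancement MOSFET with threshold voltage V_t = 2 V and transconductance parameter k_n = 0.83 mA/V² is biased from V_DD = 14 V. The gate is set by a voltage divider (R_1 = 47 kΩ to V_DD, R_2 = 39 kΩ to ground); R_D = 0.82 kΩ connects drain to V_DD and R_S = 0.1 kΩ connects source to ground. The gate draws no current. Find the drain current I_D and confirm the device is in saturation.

I_D ≈ 5.9 mA

V_G = V_DD·R_2/(R_1+R_2) = 14×39/86 = 6.35 V.
Assume saturation: I_D = (k_n/2)(V_GS − V_t)² with V_GS = V_G − I_D·R_S = 6.35 − 0.1·I_D.
Substituting gives 0.00415·I_D² − 1.36·I_D + 7.85 = 0, with roots I_D = 5.87 or 322 mA.
The root I_D = 322 mA gives V_GS = -25.9 V ≤ V_t, so take I_D = 5.87 mA.
Then V_GS = 5.76 V and V_DS = V_DD − I_D(R_D+R_S) = 14 − 5.87×0.92 = 8.6 V.
Saturation requires V_DS ≥ V_GS − V_t = 3.76 V; 8.6 ≥ 3.76 ✓.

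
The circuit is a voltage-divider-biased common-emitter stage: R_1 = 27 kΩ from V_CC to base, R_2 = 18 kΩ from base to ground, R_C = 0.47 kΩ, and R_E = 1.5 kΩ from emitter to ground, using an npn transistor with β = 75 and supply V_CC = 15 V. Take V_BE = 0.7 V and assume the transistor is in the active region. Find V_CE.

Thevenize the base divider: V_Th = V_CC·R_2/(R_1+R_2) = 15×18/45 = 6 V, R_Th = R_1‖R_2 = 10.8 kΩ.
Base-emitter loop: V_Th = I_B·R_Th + V_BE + (β+1)I_B·R_E, so I_B = (6 − 0.7) / (10.8 + 76×1.5) = 0.0425 mA.
I_C = β·I_B = 75×0.0425 = 3.19 mA, and I_E = (β+1)I_B = 3.23 mA.
V_CE = V_CC − I_C·R_C − I_E·R_E = 15 − 3.19×0.47 − 3.23×1.5 = 8.66 V.
V_CE = 8.66 V > 0.2 V confirms active-region operation.

V_CE ≈ 8.7 V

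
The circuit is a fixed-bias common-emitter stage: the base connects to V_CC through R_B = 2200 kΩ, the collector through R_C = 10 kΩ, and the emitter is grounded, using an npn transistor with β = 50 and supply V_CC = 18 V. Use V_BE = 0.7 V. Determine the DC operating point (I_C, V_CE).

Base loop: V_CC = I_B·R_B + V_BE, so I_B = (18 − 0.7)/2200 kΩ = 0.00786 mA.
In the active region I_C = β·I_B = 50 × 0.00786 = 0.393 mA.
Collector loop: V_CE = V_CC − I_C·R_C = 18 − 0.393×10 = 14.1 V.
Since V_CE = 14.1 V > V_CE(sat) ≈ 0.2 V, the transistor is in the active region as assumed.

I_C ≈ 0.39 mA, V_CE ≈ 14 V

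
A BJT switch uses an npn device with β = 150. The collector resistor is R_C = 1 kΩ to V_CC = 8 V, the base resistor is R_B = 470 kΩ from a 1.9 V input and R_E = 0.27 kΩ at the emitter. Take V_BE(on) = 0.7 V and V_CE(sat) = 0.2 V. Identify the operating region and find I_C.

active; I_C ≈ 0.35 mA

Assume active. Base-emitter loop: I_B = (V_BB − V_BE)/(R_B + (β+1)R_E) = (1.9 − 0.7)/(470 + 151×0.27) = 0.00235 mA.
I_C = β·I_B = 150×0.00235 = 0.352 mA.
V_CE = V_CC − I_C·R_C − I_E·R_E = 8 − 0.352×1 − 0.355×0.27 = 7.55 V > V_CE(sat), so the active-region assumption holds.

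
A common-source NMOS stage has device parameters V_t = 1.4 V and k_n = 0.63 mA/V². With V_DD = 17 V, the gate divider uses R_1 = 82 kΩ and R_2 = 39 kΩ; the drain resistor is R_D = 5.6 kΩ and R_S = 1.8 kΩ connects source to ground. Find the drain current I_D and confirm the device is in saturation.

I_D ≈ 1.2 mA

V_G = V_DD·R_2/(R_1+R_2) = 17×39/121 = 5.48 V.
Assume saturation: I_D = (k_n/2)(V_GS − V_t)² with V_GS = V_G − I_D·R_S = 5.48 − 1.8·I_D.
Substituting gives 1.02·I_D² − 5.63·I_D + 5.24 = 0, with roots I_D = 1.19 or 4.32 mA.
The root I_D = 4.32 mA gives V_GS = -2.31 V ≤ V_t, so take I_D = 1.19 mA.
Then V_GS = 3.34 V and V_DS = V_DD − I_D(R_D+R_S) = 17 − 1.19×7.4 = 8.21 V.
Saturation requires V_DS ≥ V_GS − V_t = 1.94 V; 8.21 ≥ 1.94 ✓.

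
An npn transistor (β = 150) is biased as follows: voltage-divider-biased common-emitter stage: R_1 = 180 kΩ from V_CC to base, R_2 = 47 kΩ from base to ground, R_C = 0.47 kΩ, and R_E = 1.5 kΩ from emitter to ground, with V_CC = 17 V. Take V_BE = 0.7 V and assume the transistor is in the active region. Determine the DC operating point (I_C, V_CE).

I_C ≈ 1.6 mA, V_CE ≈ 14 V

Thevenize the base divider: V_Th = V_CC·R_2/(R_1+R_2) = 17×47/227 = 3.52 V, R_Th = R_1‖R_2 = 37.3 kΩ.
Base-emitter loop: V_Th = I_B·R_Th + V_BE + (β+1)I_B·R_E, so I_B = (3.52 − 0.7) / (37.3 + 151×1.5) = 0.0107 mA.
I_C = β·I_B = 150×0.0107 = 1.6 mA, and I_E = (β+1)I_B = 1.61 mA.
V_CE = V_CC − I_C·R_C − I_E·R_E = 17 − 1.6×0.47 − 1.61×1.5 = 13.8 V.
V_CE = 13.8 V > 0.2 V confirms active-region operation.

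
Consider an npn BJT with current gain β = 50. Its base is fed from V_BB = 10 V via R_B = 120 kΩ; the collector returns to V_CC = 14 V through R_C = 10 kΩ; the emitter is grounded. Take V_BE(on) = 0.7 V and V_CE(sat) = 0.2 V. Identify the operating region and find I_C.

Assume active: I_B = (10 − 0.7)/120 = 0.0775 mA, giving I_C = β·I_B = 3.88 mA.
But then V_CE = 14 − 3.88×10 = -24.8 V < V_CE(sat) = 0.2 V — impossible in the active region.
So the transistor is saturated. With V_CE = 0.2 V, I_C = (V_CC − 0.2)/R_C = 13.8/10 = 1.38 mA.
Check: β·I_B = 3.88 mA > I_C = 1.38 mA, confirming saturation.

saturation; I_C ≈ 1.4 mA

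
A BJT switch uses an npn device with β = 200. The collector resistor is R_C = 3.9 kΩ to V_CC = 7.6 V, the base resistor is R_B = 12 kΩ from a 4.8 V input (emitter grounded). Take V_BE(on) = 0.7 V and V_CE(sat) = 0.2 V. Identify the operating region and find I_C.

saturation; I_C ≈ 1.9 mA

Assume active: I_B = (4.8 − 0.7)/12 = 0.342 mA, giving I_C = β·I_B = 68.3 mA.
But then V_CE = 7.6 − 68.3×3.9 = -259 V < V_CE(sat) = 0.2 V — impossible in the active region.
So the transistor is saturated. With V_CE = 0.2 V, I_C = (V_CC − 0.2)/R_C = 7.4/3.9 = 1.9 mA.
Check: β·I_B = 68.3 mA > I_C = 1.9 mA, confirming saturation.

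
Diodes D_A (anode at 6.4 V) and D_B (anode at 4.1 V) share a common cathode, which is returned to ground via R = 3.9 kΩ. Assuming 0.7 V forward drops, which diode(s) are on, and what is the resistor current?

Assume both conduct. Then node N would need to be at both 6.4−0.7 = 5.7 V and 4.1−0.7 = 3.4 V, which is impossible.
Assume only D_A conducts: V_N = 6.4 − 0.7 = 5.7 V, so I_R = 5.7/3.9 = 1.46 mA.
Check D_B: its anode-to-cathode voltage is 4.1 − 5.7 = -1.6 V < 0.7 V, so it is off. The assumption is consistent.

Only D_A conducts; I_R ≈ 1.5 mA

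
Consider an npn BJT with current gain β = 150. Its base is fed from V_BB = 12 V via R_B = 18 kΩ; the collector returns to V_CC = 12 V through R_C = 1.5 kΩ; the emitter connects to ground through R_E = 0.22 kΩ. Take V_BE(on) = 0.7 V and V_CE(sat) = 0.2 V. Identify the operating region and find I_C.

Assume active: I_B = (12 − 0.7)/(18 + 151×0.22) = 0.221 mA, I_C = β·I_B = 33.1 mA.
Then V_CE = 12 − 33.1×1.5 − 33.3×0.22 = -45 V < 0.2 V — the active assumption fails.
Re-solve with V_CE = 0.2 V. KCL at the emitter: V_E/R_E = (V_BB−0.7−V_E)/R_B + (V_CC−0.2−V_E)/R_C, giving V_E = 1.61 V.
I_C = (V_CC − 0.2 − V_E)/R_C = (11.8 − 1.61)/1.5 = 6.79 mA.
Check: I_B = (11.3 − 1.61)/18 = 0.538 mA, and β·I_B = 80.7 mA > I_C, confirming saturation.

saturation; I_C ≈ 6.8 mA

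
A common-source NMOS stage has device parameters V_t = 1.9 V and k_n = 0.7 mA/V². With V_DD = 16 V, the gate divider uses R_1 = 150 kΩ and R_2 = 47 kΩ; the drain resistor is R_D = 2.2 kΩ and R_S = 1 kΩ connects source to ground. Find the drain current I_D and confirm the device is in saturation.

I_D ≈ 0.6 mA

V_G = V_DD·R_2/(R_1+R_2) = 16×47/197 = 3.82 V.
Assume saturation: I_D = (k_n/2)(V_GS − V_t)² with V_GS = V_G − I_D·R_S = 3.82 − 1·I_D.
Substituting gives 0.35·I_D² − 2.34·I_D + 1.29 = 0, with roots I_D = 0.604 or 6.09 mA.
The root I_D = 6.09 mA gives V_GS = -2.27 V ≤ V_t, so take I_D = 0.604 mA.
Then V_GS = 3.21 V and V_DS = V_DD − I_D(R_D+R_S) = 16 − 0.604×3.2 = 14.1 V.
Saturation requires V_DS ≥ V_GS − V_t = 1.31 V; 14.1 ≥ 1.31 ✓.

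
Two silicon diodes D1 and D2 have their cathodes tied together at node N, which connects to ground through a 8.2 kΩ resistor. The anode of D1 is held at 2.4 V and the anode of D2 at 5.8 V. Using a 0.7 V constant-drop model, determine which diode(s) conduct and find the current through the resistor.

Assume both conduct. Then node N would need to be at both 2.4−0.7 = 1.7 V and 5.8−0.7 = 5.1 V, which is impossible.
Assume only D2 conducts: V_N = 5.8 − 0.7 = 5.1 V, so I_R = 5.1/8.2 = 0.622 mA.
Check D1: its anode-to-cathode voltage is 2.4 − 5.1 = -2.7 V < 0.7 V, so it is off. The assumption is consistent.

Only D2 conducts; I_R ≈ 0.62 mA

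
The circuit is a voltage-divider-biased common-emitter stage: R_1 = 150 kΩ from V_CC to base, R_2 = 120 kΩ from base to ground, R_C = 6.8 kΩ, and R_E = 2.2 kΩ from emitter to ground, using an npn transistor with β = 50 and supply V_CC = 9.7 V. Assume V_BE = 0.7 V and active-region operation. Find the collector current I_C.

I_C ≈ 1 mA

Thevenize the base divider: V_Th = V_CC·R_2/(R_1+R_2) = 9.7×120/270 = 4.31 V, R_Th = R_1‖R_2 = 66.7 kΩ.
Base-emitter loop: V_Th = I_B·R_Th + V_BE + (β+1)I_B·R_E, so I_B = (4.31 − 0.7) / (66.7 + 51×2.2) = 0.0202 mA.
I_C = β·I_B = 50×0.0202 = 1.01 mA, and I_E = (β+1)I_B = 1.03 mA.
V_CE = V_CC − I_C·R_C − I_E·R_E = 9.7 − 1.01×6.8 − 1.03×2.2 = 0.571 V.
V_CE = 0.571 V > 0.2 V confirms active-region operation.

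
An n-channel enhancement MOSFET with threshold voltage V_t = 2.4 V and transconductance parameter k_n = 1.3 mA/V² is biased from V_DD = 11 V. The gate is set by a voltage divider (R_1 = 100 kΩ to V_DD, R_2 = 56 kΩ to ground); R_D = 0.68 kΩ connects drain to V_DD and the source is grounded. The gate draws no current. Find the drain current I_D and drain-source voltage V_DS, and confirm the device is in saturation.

V_G = V_DD·R_2/(R_1+R_2) = 11×56/156 = 3.95 V. With the source grounded, V_GS = V_G = 3.95 V.
Assume saturation: I_D = (k_n/2)(V_GS − V_t)² = (1.3/2)×(3.95 − 2.4)² = 0.65×1.55² = 1.56 mA.
V_DS = V_DD − I_D·R_D = 11 − 1.56×0.68 = 9.94 V.
Saturation requires V_DS ≥ V_GS − V_t = 1.55 V; 9.94 ≥ 1.55 ✓.

I_D ≈ 1.6 mA, V_DS ≈ 9.9 V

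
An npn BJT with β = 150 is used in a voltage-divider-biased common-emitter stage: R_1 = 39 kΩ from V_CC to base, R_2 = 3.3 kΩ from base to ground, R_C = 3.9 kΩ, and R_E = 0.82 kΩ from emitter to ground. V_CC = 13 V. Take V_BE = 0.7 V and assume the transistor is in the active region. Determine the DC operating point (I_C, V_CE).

Thevenize the base divider: V_Th = V_CC·R_2/(R_1+R_2) = 13×3.3/42.3 = 1.01 V, R_Th = R_1‖R_2 = 3.04 kΩ.
Base-emitter loop: V_Th = I_B·R_Th + V_BE + (β+1)I_B·R_E, so I_B = (1.01 − 0.7) / (3.04 + 151×0.82) = 0.00248 mA.
I_C = β·I_B = 150×0.00248 = 0.371 mA, and I_E = (β+1)I_B = 0.374 mA.
V_CE = V_CC − I_C·R_C − I_E·R_E = 13 − 0.371×3.9 − 0.374×0.82 = 11.2 V.
V_CE = 11.2 V > 0.2 V confirms active-region operation.

I_C ≈ 0.37 mA, V_CE ≈ 11 V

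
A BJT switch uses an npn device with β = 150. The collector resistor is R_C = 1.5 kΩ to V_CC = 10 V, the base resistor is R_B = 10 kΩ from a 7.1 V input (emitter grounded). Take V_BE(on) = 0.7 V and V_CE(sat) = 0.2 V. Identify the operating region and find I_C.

saturation; I_C ≈ 6.5 mA

Assume active: I_B = (7.1 − 0.7)/10 = 0.64 mA, giving I_C = β·I_B = 96 mA.
But then V_CE = 10 − 96×1.5 = -134 V < V_CE(sat) = 0.2 V — impossible in the active region.
So the transistor is saturated. With V_CE = 0.2 V, I_C = (V_CC − 0.2)/R_C = 9.8/1.5 = 6.53 mA.
Check: β·I_B = 96 mA > I_C = 6.53 mA, confirming saturation.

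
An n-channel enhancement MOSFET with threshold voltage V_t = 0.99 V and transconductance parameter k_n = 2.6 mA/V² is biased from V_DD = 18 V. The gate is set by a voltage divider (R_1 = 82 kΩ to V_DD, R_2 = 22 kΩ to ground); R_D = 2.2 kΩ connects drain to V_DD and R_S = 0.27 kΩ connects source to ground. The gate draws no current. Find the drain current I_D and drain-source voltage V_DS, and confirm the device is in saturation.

I_D ≈ 4 mA, V_DS ≈ 8.2 V

V_G = V_DD·R_2/(R_1+R_2) = 18×22/104 = 3.81 V.
Assume saturation: I_D = (k_n/2)(V_GS − V_t)² with V_GS = V_G − I_D·R_S = 3.81 − 0.27·I_D.
Substituting gives 0.0948·I_D² − 2.98·I_D + 10.3 = 0, with roots I_D = 3.97 or 27.5 mA.
The root I_D = 27.5 mA gives V_GS = -3.61 V ≤ V_t, so take I_D = 3.97 mA.
Then V_GS = 2.74 V and V_DS = V_DD − I_D(R_D+R_S) = 18 − 3.97×2.47 = 8.2 V.
Saturation requires V_DS ≥ V_GS − V_t = 1.75 V; 8.2 ≥ 1.75 ✓.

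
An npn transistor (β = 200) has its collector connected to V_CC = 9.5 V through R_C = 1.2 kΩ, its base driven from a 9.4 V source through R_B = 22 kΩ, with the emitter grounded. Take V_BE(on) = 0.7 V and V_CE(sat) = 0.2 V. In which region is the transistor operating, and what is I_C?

saturation; I_C ≈ 7.8 mA

Assume active: I_B = (9.4 − 0.7)/22 = 0.395 mA, giving I_C = β·I_B = 79.1 mA.
But then V_CE = 9.5 − 79.1×1.2 = -85.4 V < V_CE(sat) = 0.2 V — impossible in the active region.
So the transistor is saturated. With V_CE = 0.2 V, I_C = (V_CC − 0.2)/R_C = 9.3/1.2 = 7.75 mA.
Check: β·I_B = 79.1 mA > I_C = 7.75 mA, confirming saturation.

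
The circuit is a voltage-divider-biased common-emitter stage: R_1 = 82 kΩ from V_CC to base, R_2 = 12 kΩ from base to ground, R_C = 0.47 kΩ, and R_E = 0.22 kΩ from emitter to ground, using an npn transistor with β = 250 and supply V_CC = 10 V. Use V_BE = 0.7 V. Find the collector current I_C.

Thevenize the base divider: V_Th = V_CC·R_2/(R_1+R_2) = 10×12/94 = 1.28 V, R_Th = R_1‖R_2 = 10.5 kΩ.
Base-emitter loop: V_Th = I_B·R_Th + V_BE + (β+1)I_B·R_E, so I_B = (1.28 − 0.7) / (10.5 + 251×0.22) = 0.00878 mA.
I_C = β·I_B = 250×0.00878 = 2.19 mA, and I_E = (β+1)I_B = 2.2 mA.
V_CE = V_CC − I_C·R_C − I_E·R_E = 10 − 2.19×0.47 − 2.2×0.22 = 8.48 V.
V_CE = 8.48 V > 0.2 V confirms active-region operation.

I_C ≈ 2.2 mA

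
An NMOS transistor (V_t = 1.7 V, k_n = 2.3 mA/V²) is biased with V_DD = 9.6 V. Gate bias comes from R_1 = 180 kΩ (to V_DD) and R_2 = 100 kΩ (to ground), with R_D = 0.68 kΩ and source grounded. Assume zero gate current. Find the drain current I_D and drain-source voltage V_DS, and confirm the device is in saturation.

V_G = V_DD·R_2/(R_1+R_2) = 9.6×100/280 = 3.43 V. With the source grounded, V_GS = V_G = 3.43 V.
Assume saturation: I_D = (k_n/2)(V_GS − V_t)² = (2.3/2)×(3.43 − 1.7)² = 1.15×1.73² = 3.44 mA.
V_DS = V_DD − I_D·R_D = 9.6 − 3.44×0.68 = 7.26 V.
Saturation requires V_DS ≥ V_GS − V_t = 1.73 V; 7.26 ≥ 1.73 ✓.

I_D ≈ 3.4 mA, V_DS ≈ 7.3 V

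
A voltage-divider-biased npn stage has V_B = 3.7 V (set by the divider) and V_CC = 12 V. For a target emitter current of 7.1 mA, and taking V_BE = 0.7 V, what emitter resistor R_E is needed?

R_E ≈ 0.42 kΩ

V_E = V_B − V_BE = 3.7 − 0.7 = 3 V.
R_E = V_E / I_E = 3 / 7.1 = 0.423 kΩ.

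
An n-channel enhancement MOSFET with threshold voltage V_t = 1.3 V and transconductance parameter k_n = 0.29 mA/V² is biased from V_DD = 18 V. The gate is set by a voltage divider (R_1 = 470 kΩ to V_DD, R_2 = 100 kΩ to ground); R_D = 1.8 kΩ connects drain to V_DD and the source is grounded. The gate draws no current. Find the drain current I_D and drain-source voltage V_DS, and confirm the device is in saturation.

V_G = V_DD·R_2/(R_1+R_2) = 18×100/570 = 3.16 V. With the source grounded, V_GS = V_G = 3.16 V.
Assume saturation: I_D = (k_n/2)(V_GS − V_t)² = (0.29/2)×(3.16 − 1.3)² = 0.145×1.86² = 0.501 mA.
V_DS = V_DD − I_D·R_D = 18 − 0.501×1.8 = 17.1 V.
Saturation requires V_DS ≥ V_GS − V_t = 1.86 V; 17.1 ≥ 1.86 ✓.

I_D ≈ 0.5 mA, V_DS ≈ 17 V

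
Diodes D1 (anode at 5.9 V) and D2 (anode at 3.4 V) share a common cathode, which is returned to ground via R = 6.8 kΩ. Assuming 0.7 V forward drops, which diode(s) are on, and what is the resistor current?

Assume both conduct. Then node N would need to be at both 5.9−0.7 = 5.2 V and 3.4−0.7 = 2.7 V, which is impossible.
Assume only D1 conducts: V_N = 5.9 − 0.7 = 5.2 V, so I_R = 5.2/6.8 = 0.765 mA.
Check D2: its anode-to-cathode voltage is 3.4 − 5.2 = -1.8 V < 0.7 V, so it is off. The assumption is consistent.

Only D1 conducts; I_R ≈ 0.76 mA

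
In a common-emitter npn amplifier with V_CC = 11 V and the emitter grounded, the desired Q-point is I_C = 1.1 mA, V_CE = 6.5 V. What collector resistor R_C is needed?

R_C ≈ 4.1 kΩ

Collector loop: V_CC = I_C·R_C + V_CE.
R_C = (V_CC − V_CE)/I_C = (11 − 6.5)/1.1 = 4.09 kΩ.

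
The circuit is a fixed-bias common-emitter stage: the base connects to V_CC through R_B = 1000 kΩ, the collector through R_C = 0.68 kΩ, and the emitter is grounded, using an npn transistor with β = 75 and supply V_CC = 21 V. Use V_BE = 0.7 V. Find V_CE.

Base loop: V_CC = I_B·R_B + V_BE, so I_B = (21 − 0.7)/1000 kΩ = 0.0203 mA.
In the active region I_C = β·I_B = 75 × 0.0203 = 1.52 mA.
Collector loop: V_CE = V_CC − I_C·R_C = 21 − 1.52×0.68 = 20 V.
Since V_CE = 20 V > V_CE(sat) ≈ 0.2 V, the transistor is in the active region as assumed.

V_CE ≈ 20 V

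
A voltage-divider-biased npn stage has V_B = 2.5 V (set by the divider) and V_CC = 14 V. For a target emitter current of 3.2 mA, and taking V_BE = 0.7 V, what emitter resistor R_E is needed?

V_E = V_B − V_BE = 2.5 − 0.7 = 1.8 V.
R_E = V_E / I_E = 1.8 / 3.2 = 0.562 kΩ.

R_E ≈ 0.56 kΩ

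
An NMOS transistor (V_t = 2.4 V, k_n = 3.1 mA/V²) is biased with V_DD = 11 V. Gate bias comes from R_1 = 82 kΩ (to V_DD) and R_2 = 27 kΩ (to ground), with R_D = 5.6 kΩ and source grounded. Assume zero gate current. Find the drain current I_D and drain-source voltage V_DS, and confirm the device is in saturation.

I_D ≈ 0.16 mA, V_DS ≈ 10 V

V_G = V_DD·R_2/(R_1+R_2) = 11×27/109 = 2.72 V. With the source grounded, V_GS = V_G = 2.72 V.
Assume saturation: I_D = (k_n/2)(V_GS − V_t)² = (3.1/2)×(2.72 − 2.4)² = 1.55×0.325² = 0.163 mA.
V_DS = V_DD − I_D·R_D = 11 − 0.163×5.6 = 10.1 V.
Saturation requires V_DS ≥ V_GS − V_t = 0.325 V; 10.1 ≥ 0.325 ✓.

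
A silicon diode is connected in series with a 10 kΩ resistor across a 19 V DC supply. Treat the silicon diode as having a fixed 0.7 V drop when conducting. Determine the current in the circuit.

I ≈ 1.8 mA

KVL around the loop: 19 = V_D + I·R = 0.7 + I × 10 kΩ.
So I = (19 − 0.7) / 10 kΩ = 18.3 / 10 = 1.83 mA.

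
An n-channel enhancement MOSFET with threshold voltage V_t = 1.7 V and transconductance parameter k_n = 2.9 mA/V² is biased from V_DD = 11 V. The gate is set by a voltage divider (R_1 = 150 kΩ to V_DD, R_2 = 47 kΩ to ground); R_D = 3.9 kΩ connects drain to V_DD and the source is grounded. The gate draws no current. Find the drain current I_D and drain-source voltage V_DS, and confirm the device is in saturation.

I_D ≈ 1.2 mA, V_DS ≈ 6.2 V

V_G = V_DD·R_2/(R_1+R_2) = 11×47/197 = 2.62 V. With the source grounded, V_GS = V_G = 2.62 V.
Assume saturation: I_D = (k_n/2)(V_GS − V_t)² = (2.9/2)×(2.62 − 1.7)² = 1.45×0.924² = 1.24 mA.
V_DS = V_DD − I_D·R_D = 11 − 1.24×3.9 = 6.17 V.
Saturation requires V_DS ≥ V_GS − V_t = 0.924 V; 6.17 ≥ 0.924 ✓.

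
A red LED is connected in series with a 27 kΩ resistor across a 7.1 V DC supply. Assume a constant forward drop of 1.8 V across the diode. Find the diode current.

KVL around the loop: 7.1 = V_D + I·R = 1.8 + I × 27 kΩ.
So I = (7.1 − 1.8) / 27 kΩ = 5.3 / 27 = 0.196 mA.

I ≈ 0.2 mA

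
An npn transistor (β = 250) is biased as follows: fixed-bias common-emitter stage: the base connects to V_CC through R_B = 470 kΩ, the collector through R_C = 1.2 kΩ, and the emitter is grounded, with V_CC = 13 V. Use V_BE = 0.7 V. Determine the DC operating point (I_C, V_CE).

Base loop: V_CC = I_B·R_B + V_BE, so I_B = (13 − 0.7)/470 kΩ = 0.0262 mA.
In the active region I_C = β·I_B = 250 × 0.0262 = 6.54 mA.
Collector loop: V_CE = V_CC − I_C·R_C = 13 − 6.54×1.2 = 5.15 V.
Since V_CE = 5.15 V > V_CE(sat) ≈ 0.2 V, the transistor is in the active region as assumed.

I_C ≈ 6.5 mA, V_CE ≈ 5.1 V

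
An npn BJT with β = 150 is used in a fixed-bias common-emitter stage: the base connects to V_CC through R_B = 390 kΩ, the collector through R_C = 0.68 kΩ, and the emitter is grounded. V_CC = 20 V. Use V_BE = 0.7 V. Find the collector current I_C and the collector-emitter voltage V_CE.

Base loop: V_CC = I_B·R_B + V_BE, so I_B = (20 − 0.7)/390 kΩ = 0.0495 mA.
In the active region I_C = β·I_B = 150 × 0.0495 = 7.42 mA.
Collector loop: V_CE = V_CC − I_C·R_C = 20 − 7.42×0.68 = 15 V.
Since V_CE = 15 V > V_CE(sat) ≈ 0.2 V, the transistor is in the active region as assumed.

I_C ≈ 7.4 mA, V_CE ≈ 15 V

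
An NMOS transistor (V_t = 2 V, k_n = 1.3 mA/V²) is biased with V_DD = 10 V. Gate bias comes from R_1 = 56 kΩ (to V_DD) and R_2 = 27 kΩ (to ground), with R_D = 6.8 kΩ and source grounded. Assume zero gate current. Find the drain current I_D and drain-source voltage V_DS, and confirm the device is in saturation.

I_D ≈ 1 mA, V_DS ≈ 3.1 V

V_G = V_DD·R_2/(R_1+R_2) = 10×27/83 = 3.25 V. With the source grounded, V_GS = V_G = 3.25 V.
Assume saturation: I_D = (k_n/2)(V_GS − V_t)² = (1.3/2)×(3.25 − 2)² = 0.65×1.25² = 1.02 mA.
V_DS = V_DD − I_D·R_D = 10 − 1.02×6.8 = 3.06 V.
Saturation requires V_DS ≥ V_GS − V_t = 1.25 V; 3.06 ≥ 1.25 ✓.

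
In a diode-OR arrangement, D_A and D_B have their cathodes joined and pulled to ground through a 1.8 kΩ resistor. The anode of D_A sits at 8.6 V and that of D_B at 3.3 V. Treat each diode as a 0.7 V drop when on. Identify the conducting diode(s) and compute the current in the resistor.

Only D_A conducts; I_R ≈ 4.4 mA

Assume both conduct. Then node N would need to be at both 8.6−0.7 = 7.9 V and 3.3−0.7 = 2.6 V, which is impossible.
Assume only D_A conducts: V_N = 8.6 − 0.7 = 7.9 V, so I_R = 7.9/1.8 = 4.39 mA.
Check D_B: its anode-to-cathode voltage is 3.3 − 7.9 = -4.6 V < 0.7 V, so it is off. The assumption is consistent.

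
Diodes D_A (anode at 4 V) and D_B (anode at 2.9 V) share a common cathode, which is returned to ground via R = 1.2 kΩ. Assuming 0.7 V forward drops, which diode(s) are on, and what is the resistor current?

Only D_A conducts; I_R ≈ 2.8 mA

Assume both conduct. Then node N would need to be at both 4−0.7 = 3.3 V and 2.9−0.7 = 2.2 V, which is impossible.
Assume only D_A conducts: V_N = 4 − 0.7 = 3.3 V, so I_R = 3.3/1.2 = 2.75 mA.
Check D_B: its anode-to-cathode voltage is 2.9 − 3.3 = -0.4 V < 0.7 V, so it is off. The assumption is consistent.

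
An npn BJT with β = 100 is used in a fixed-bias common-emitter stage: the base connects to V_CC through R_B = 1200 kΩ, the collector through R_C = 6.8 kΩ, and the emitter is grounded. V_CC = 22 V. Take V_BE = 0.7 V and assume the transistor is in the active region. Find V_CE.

V_CE ≈ 9.9 V

Base loop: V_CC = I_B·R_B + V_BE, so I_B = (22 − 0.7)/1200 kΩ = 0.0178 mA.
In the active region I_C = β·I_B = 100 × 0.0178 = 1.78 mA.
Collector loop: V_CE = V_CC − I_C·R_C = 22 − 1.78×6.8 = 9.93 V.
Since V_CE = 9.93 V > V_CE(sat) ≈ 0.2 V, the transistor is in the active region as assumed.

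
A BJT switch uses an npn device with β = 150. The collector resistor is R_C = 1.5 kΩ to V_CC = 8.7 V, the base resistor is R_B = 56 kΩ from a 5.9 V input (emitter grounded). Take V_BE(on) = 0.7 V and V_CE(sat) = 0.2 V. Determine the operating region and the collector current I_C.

Assume active: I_B = (5.9 − 0.7)/56 = 0.0929 mA, giving I_C = β·I_B = 13.9 mA.
But then V_CE = 8.7 − 13.9×1.5 = -12.2 V < V_CE(sat) = 0.2 V — impossible in the active region.
So the transistor is saturated. With V_CE = 0.2 V, I_C = (V_CC − 0.2)/R_C = 8.5/1.5 = 5.67 mA.
Check: β·I_B = 13.9 mA > I_C = 5.67 mA, confirming saturation.

saturation; I_C ≈ 5.7 mA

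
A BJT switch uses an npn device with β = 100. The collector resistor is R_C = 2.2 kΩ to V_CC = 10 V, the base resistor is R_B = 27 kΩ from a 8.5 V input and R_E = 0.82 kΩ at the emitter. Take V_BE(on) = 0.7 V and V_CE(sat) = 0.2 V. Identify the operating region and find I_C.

saturation; I_C ≈ 3.2 mA

Assume active: I_B = (8.5 − 0.7)/(27 + 101×0.82) = 0.071 mA, I_C = β·I_B = 7.1 mA.
Then V_CE = 10 − 7.1×2.2 − 7.17×0.82 = -11.5 V < 0.2 V — the active assumption fails.
Re-solve with V_CE = 0.2 V. KCL at the emitter: V_E/R_E = (V_BB−0.7−V_E)/R_B + (V_CC−0.2−V_E)/R_C, giving V_E = 2.77 V.
I_C = (V_CC − 0.2 − V_E)/R_C = (9.8 − 2.77)/2.2 = 3.19 mA.
Check: I_B = (7.8 − 2.77)/27 = 0.186 mA, and β·I_B = 18.6 mA > I_C, confirming saturation.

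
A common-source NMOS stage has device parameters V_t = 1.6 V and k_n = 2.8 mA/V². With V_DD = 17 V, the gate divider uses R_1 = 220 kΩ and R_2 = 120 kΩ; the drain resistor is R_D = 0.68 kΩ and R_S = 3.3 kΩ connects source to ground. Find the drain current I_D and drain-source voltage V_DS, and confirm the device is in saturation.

I_D ≈ 1.1 mA, V_DS ≈ 13 V

V_G = V_DD·R_2/(R_1+R_2) = 17×120/340 = 6 V.
Assume saturation: I_D = (k_n/2)(V_GS − V_t)² with V_GS = V_G − I_D·R_S = 6 − 3.3·I_D.
Substituting gives 15.2·I_D² − 41.7·I_D + 27.1 = 0, with roots I_D = 1.07 or 1.66 mA.
The root I_D = 1.66 mA gives V_GS = 0.51 V ≤ V_t, so take I_D = 1.07 mA.
Then V_GS = 2.47 V and V_DS = V_DD − I_D(R_D+R_S) = 17 − 1.07×3.98 = 12.7 V.
Saturation requires V_DS ≥ V_GS − V_t = 0.874 V; 12.7 ≥ 0.874 ✓.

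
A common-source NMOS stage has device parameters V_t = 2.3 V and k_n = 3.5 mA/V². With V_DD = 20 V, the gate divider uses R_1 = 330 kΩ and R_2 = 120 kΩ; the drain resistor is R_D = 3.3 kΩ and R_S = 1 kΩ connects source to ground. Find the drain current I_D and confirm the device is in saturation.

I_D ≈ 2 mA

V_G = V_DD·R_2/(R_1+R_2) = 20×120/450 = 5.33 V.
Assume saturation: I_D = (k_n/2)(V_GS − V_t)² with V_GS = V_G − I_D·R_S = 5.33 − 1·I_D.
Substituting gives 1.75·I_D² − 11.6·I_D + 16.1 = 0, with roots I_D = 1.97 or 4.67 mA.
The root I_D = 4.67 mA gives V_GS = 0.667 V ≤ V_t, so take I_D = 1.97 mA.
Then V_GS = 3.36 V and V_DS = V_DD − I_D(R_D+R_S) = 20 − 1.97×4.3 = 11.5 V.
Saturation requires V_DS ≥ V_GS − V_t = 1.06 V; 11.5 ≥ 1.06 ✓.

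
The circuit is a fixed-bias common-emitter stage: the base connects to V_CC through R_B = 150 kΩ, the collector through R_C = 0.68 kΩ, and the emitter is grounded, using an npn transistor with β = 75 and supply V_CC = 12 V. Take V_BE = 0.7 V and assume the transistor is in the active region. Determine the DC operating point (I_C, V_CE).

Base loop: V_CC = I_B·R_B + V_BE, so I_B = (12 − 0.7)/150 kΩ = 0.0753 mA.
In the active region I_C = β·I_B = 75 × 0.0753 = 5.65 mA.
Collector loop: V_CE = V_CC − I_C·R_C = 12 − 5.65×0.68 = 8.16 V.
Since V_CE = 8.16 V > V_CE(sat) ≈ 0.2 V, the transistor is in the active region as assumed.

I_C ≈ 5.7 mA, V_CE ≈ 8.2 V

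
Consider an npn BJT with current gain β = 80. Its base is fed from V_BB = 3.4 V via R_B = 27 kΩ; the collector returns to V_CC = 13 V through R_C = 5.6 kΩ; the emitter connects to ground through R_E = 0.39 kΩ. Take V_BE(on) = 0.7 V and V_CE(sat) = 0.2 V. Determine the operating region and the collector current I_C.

Assume active: I_B = (3.4 − 0.7)/(27 + 81×0.39) = 0.0461 mA, I_C = β·I_B = 3.69 mA.
Then V_CE = 13 − 3.69×5.6 − 3.73×0.39 = -9.1 V < 0.2 V — the active assumption fails.
Re-solve with V_CE = 0.2 V. KCL at the emitter: V_E/R_E = (V_BB−0.7−V_E)/R_B + (V_CC−0.2−V_E)/R_C, giving V_E = 0.858 V.
I_C = (V_CC − 0.2 − V_E)/R_C = (12.8 − 0.858)/5.6 = 2.13 mA.
Check: I_B = (2.7 − 0.858)/27 = 0.0682 mA, and β·I_B = 5.46 mA > I_C, confirming saturation.

saturation; I_C ≈ 2.1 mA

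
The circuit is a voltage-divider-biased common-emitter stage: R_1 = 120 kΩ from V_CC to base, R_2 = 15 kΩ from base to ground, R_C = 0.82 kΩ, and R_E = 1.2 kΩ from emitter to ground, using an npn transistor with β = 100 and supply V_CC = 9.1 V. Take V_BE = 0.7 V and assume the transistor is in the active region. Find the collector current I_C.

I_C ≈ 0.23 mA

Thevenize the base divider: V_Th = V_CC·R_2/(R_1+R_2) = 9.1×15/135 = 1.01 V, R_Th = R_1‖R_2 = 13.3 kΩ.
Base-emitter loop: V_Th = I_B·R_Th + V_BE + (β+1)I_B·R_E, so I_B = (1.01 − 0.7) / (13.3 + 101×1.2) = 0.00231 mA.
I_C = β·I_B = 100×0.00231 = 0.231 mA, and I_E = (β+1)I_B = 0.234 mA.
V_CE = V_CC − I_C·R_C − I_E·R_E = 9.1 − 0.231×0.82 − 0.234×1.2 = 8.63 V.
V_CE = 8.63 V > 0.2 V confirms active-region operation.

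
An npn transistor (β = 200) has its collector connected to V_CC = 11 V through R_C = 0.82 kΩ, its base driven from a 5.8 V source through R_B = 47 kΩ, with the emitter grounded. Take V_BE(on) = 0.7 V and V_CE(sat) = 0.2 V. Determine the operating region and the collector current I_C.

saturation; I_C ≈ 13 mA

Assume active: I_B = (5.8 − 0.7)/47 = 0.109 mA, giving I_C = β·I_B = 21.7 mA.
But then V_CE = 11 − 21.7×0.82 = -6.8 V < V_CE(sat) = 0.2 V — impossible in the active region.
So the transistor is saturated. With V_CE = 0.2 V, I_C = (V_CC − 0.2)/R_C = 10.8/0.82 = 13.2 mA.
Check: β·I_B = 21.7 mA > I_C = 13.2 mA, confirming saturation.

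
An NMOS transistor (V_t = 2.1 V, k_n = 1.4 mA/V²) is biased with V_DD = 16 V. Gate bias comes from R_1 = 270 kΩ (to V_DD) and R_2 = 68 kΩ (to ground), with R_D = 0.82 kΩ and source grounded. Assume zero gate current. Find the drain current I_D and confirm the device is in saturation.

V_G = V_DD·R_2/(R_1+R_2) = 16×68/338 = 3.22 V. With the source grounded, V_GS = V_G = 3.22 V.
Assume saturation: I_D = (k_n/2)(V_GS − V_t)² = (1.4/2)×(3.22 − 2.1)² = 0.7×1.12² = 0.876 mA.
V_DS = V_DD − I_D·R_D = 16 − 0.876×0.82 = 15.3 V.
Saturation requires V_DS ≥ V_GS − V_t = 1.12 V; 15.3 ≥ 1.12 ✓.

I_D ≈ 0.88 mA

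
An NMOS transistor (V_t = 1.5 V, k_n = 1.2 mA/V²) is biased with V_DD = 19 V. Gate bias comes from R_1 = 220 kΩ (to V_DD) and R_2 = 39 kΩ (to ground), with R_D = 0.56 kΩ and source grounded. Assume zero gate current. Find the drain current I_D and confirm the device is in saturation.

I_D ≈ 1.1 mA

V_G = V_DD·R_2/(R_1+R_2) = 19×39/259 = 2.86 V. With the source grounded, V_GS = V_G = 2.86 V.
Assume saturation: I_D = (k_n/2)(V_GS − V_t)² = (1.2/2)×(2.86 − 1.5)² = 0.6×1.36² = 1.11 mA.
V_DS = V_DD − I_D·R_D = 19 − 1.11×0.56 = 18.4 V.
Saturation requires V_DS ≥ V_GS − V_t = 1.36 V; 18.4 ≥ 1.36 ✓.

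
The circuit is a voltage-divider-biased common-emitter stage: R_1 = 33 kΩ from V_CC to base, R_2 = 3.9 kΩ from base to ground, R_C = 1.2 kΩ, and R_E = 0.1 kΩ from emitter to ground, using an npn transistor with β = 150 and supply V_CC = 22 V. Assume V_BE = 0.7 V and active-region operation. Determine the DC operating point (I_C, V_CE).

Thevenize the base divider: V_Th = V_CC·R_2/(R_1+R_2) = 22×3.9/36.9 = 2.33 V, R_Th = R_1‖R_2 = 3.49 kΩ.
Base-emitter loop: V_Th = I_B·R_Th + V_BE + (β+1)I_B·R_E, so I_B = (2.33 − 0.7) / (3.49 + 151×0.1) = 0.0874 mA.
I_C = β·I_B = 150×0.0874 = 13.1 mA, and I_E = (β+1)I_B = 13.2 mA.
V_CE = V_CC − I_C·R_C − I_E·R_E = 22 − 13.1×1.2 − 13.2×0.1 = 4.94 V.
V_CE = 4.94 V > 0.2 V confirms active-region operation.

I_C ≈ 13 mA, V_CE ≈ 4.9 V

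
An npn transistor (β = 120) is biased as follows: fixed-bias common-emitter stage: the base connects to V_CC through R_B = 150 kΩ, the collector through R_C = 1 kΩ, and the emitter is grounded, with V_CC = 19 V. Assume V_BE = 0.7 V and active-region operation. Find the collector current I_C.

Base loop: V_CC = I_B·R_B + V_BE, so I_B = (19 − 0.7)/150 kΩ = 0.122 mA.
In the active region I_C = β·I_B = 120 × 0.122 = 14.6 mA.
Collector loop: V_CE = V_CC − I_C·R_C = 19 − 14.6×1 = 4.36 V.
Since V_CE = 4.36 V > V_CE(sat) ≈ 0.2 V, the transistor is in the active region as assumed.

I_C ≈ 15 mA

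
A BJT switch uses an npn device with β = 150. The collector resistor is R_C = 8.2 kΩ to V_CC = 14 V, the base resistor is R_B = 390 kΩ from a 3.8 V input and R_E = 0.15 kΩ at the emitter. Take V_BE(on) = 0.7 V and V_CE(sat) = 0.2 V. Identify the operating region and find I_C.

Assume active. Base-emitter loop: I_B = (V_BB − V_BE)/(R_B + (β+1)R_E) = (3.8 − 0.7)/(390 + 151×0.15) = 0.00751 mA.
I_C = β·I_B = 150×0.00751 = 1.13 mA.
V_CE = V_CC − I_C·R_C − I_E·R_E = 14 − 1.13×8.2 − 1.13×0.15 = 4.59 V > V_CE(sat), so the active-region assumption holds.

active; I_C ≈ 1.1 mA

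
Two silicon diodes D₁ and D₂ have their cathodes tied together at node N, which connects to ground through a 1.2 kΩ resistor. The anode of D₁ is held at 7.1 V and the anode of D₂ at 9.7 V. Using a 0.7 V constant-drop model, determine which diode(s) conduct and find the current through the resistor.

Assume both conduct. Then node N would need to be at both 7.1−0.7 = 6.4 V and 9.7−0.7 = 9 V, which is impossible.
Assume only D₂ conducts: V_N = 9.7 − 0.7 = 9 V, so I_R = 9/1.2 = 7.5 mA.
Check D₁: its anode-to-cathode voltage is 7.1 − 9 = -1.9 V < 0.7 V, so it is off. The assumption is consistent.

Only D₂ conducts; I_R ≈ 7.5 mA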